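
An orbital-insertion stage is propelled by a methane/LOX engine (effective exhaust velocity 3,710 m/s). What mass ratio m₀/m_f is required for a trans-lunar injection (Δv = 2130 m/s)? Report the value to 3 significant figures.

mass ratio ≈ 1.78

m₀/m_f = exp(Δv / v_e) = exp(2130 / 3710.0) = exp(0.5741) = 1.7756.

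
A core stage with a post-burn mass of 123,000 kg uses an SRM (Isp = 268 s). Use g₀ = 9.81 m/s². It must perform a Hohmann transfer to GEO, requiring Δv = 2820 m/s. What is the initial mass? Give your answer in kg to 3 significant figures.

initial mass ≈ 360000 kg

v_e = Isp · g₀ = 268 × 9.81 = 2629.1 m/s.
m₀/m_f = exp(Δv / v_e) = exp(2820 / 2629.1) = exp(1.0726) = 2.9230.
m₀ = m_f × 2.9230 = 123,000 × 2.9230 = 359,529 kg.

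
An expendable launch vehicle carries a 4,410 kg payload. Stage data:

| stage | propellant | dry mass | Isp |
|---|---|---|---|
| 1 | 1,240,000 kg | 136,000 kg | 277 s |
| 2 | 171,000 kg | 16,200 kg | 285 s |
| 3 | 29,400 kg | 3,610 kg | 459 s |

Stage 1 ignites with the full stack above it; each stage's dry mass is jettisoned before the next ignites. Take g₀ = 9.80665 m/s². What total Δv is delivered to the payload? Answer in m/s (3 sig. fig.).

Δv ≈ 15000 m/s

Ignition mass of stage 1 = 1,240,000+136,000 + 171,000+16,200 + 29,400+3,610 + 4,410 = 1,600,620 kg.
Stage 1: m₀ = 1,600,620 kg, m_f = 1,600,620 − 1,240,000 = 360,620 kg; Δv = 277×9.80665×ln(4.439) = 2716.4×1.4903 ≈ 4048 m/s.
Stage 2: m₀ = 224,620 kg, m_f = 224,620 − 171,000 = 53,620 kg; Δv = 285×9.80665×ln(4.189) = 2794.9×1.4325 ≈ 4004 m/s.
Stage 3: m₀ = 37,420 kg, m_f = 37,420 − 29,400 = 8,020 kg; Δv = 459×9.80665×ln(4.666) = 4501.3×1.5403 ≈ 6933 m/s.
Total Δv = 4048 + 4004 + 6933 = 14985 m/s.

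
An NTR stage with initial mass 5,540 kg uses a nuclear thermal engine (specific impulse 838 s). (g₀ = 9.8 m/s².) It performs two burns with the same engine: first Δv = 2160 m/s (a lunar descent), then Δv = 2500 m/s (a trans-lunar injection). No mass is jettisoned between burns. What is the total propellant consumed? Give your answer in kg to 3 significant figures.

total propellant consumed ≈ 2400 kg

v_e = Isp · g₀ = 838 × 9.8 = 8212.4 m/s.
After the first burn: m = 5540 × exp(−2160/8212.4) = 5540 × 0.76873 = 4,258.76 kg.
After the second burn: m = 4,258.76 × exp(−2500/8212.4) = 4,258.76 × 0.73755 = 3,141.05 kg.
Total propellant = m₀ − m_final = 5540 − 3,141.05 = 2,398.95 kg.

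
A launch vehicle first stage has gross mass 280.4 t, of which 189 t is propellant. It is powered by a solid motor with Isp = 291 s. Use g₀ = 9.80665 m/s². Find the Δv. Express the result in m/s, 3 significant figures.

v_e = Isp · g₀ = 291 × 9.80665 = 2853.7 m/s.
m_f = m₀ − m_prop = 280.4 − 189 = 91.4 t.
By the Tsiolkovsky rocket equation, Δv = v_e · ln(m₀/m_f) = 2853.7 × ln(3.068) = 2853.7 × 1.1210 ≈ 3199.0 m/s.

Δv ≈ 3200 m/s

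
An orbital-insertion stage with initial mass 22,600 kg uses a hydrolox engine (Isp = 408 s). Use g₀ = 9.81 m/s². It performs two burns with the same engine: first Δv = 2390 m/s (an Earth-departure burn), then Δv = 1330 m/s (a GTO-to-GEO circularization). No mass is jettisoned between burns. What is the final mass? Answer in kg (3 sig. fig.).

final mass ≈ 8920 kg

v_e = Isp · g₀ = 408 × 9.81 = 4002.5 m/s.
After the first burn: m = 22600 × exp(−2390/4002.5) = 22600 × 0.55039 = 12,438.8 kg.
After the second burn: m = 12,438.8 × exp(−1330/4002.5) = 12,438.8 × 0.71728 = 8,922.1 kg.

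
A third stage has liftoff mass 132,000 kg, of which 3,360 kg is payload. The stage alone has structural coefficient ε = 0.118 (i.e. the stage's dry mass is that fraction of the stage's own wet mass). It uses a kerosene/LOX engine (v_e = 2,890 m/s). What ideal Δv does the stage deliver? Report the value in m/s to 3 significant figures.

Δv ≈ 5670 m/s

Stage wet mass = m₀ − payload = 132,000 − 3,360 = 128,640 kg.
Stage dry mass = ε × stage wet mass = 0.118 × 128,640 = 15,179.5 kg.
Burnout mass m_f = stage dry + payload = 15,179.5 + 3,360 = 18,539.5 kg.
Rocket equation: Δv = v_e · ln(132,000/18,539.5) = 2890.0 × ln(7.12) = 2890.0 × 1.9629 ≈ 5673 m/s.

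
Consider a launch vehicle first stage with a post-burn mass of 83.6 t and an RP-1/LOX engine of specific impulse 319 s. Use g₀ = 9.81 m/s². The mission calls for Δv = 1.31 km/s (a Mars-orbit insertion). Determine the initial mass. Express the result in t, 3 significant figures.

v_e = Isp · g₀ = 319 × 9.81 = 3129.4 m/s.
By the Tsiolkovsky rocket equation, m₀/m_f = exp(Δv / v_e) = exp(1310 / 3129.4) = exp(0.4186) = 1.5199.
m₀ = m_f × 1.5199 = 83.6 × 1.5199 = 127.064 t.

initial mass ≈ 127 t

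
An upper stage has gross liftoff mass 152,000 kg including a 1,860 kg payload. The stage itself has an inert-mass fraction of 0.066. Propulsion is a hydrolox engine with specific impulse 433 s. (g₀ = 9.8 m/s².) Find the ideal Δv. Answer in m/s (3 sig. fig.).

Δv ≈ 10900 m/s

Stage wet mass = m₀ − payload = 152,000 − 1,860 = 150,140 kg.
Stage dry mass = ε × stage wet mass = 0.066 × 150,140 = 9,909.24 kg.
Burnout mass m_f = stage dry + payload = 9,909.24 + 1,860 = 11,769.24 kg.
v_e = Isp · g₀ = 433 × 9.8 = 4243.4 m/s.
Δv = v_e · ln(152,000/11,769.24) = 4243.4 × ln(12.92) = 4243.4 × 2.5584 ≈ 10856 m/s.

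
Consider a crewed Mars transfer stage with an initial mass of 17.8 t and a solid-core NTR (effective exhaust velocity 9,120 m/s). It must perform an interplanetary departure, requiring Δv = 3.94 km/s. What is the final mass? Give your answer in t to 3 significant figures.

final mass ≈ 11.6 t

m₀/m_f = exp(Δv / v_e) = exp(3940 / 9120.0) = exp(0.4320) = 1.5404.
m_f = m₀ / 1.5404 = 17.8 / 1.5404 = 11.5554 t.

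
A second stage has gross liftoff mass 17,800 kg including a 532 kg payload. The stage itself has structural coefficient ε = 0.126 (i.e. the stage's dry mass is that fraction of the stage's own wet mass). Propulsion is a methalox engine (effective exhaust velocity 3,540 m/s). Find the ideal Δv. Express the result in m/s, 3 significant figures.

Δv ≈ 6670 m/s

Stage wet mass = m₀ − payload = 17,800 − 532 = 17,268 kg.
Stage dry mass = ε × stage wet mass = 0.126 × 17,268 = 2,175.77 kg.
Burnout mass m_f = stage dry + payload = 2,175.77 + 532 = 2,707.77 kg.
By the Tsiolkovsky rocket equation, Δv = v_e · ln(17,800/2,707.77) = 3540.0 × ln(6.574) = 3540.0 × 1.8831 ≈ 6666 m/s.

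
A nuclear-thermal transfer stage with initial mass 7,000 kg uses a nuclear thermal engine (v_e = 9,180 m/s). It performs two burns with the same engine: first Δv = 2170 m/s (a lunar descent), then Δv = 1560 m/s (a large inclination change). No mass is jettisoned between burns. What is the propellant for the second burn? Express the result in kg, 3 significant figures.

propellant for the second burn ≈ 864 kg

After the first burn: m = 7000 × exp(−2170/9180.0) = 7000 × 0.78948 = 5,526.36 kg.
After the second burn: m = 5,526.36 × exp(−1560/9180.0) = 5,526.36 × 0.84372 = 4,662.7 kg.
Second-burn propellant = 5,526.36 − 4,662.7 = 863.66 kg.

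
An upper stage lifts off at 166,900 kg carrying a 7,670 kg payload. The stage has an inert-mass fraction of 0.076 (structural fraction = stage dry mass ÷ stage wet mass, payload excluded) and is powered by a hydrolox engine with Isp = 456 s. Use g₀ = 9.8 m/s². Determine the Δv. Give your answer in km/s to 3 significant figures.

Stage wet mass = m₀ − payload = 166,900 − 7,670 = 159,230 kg.
Stage dry mass = ε × stage wet mass = 0.076 × 159,230 = 12,101.5 kg.
Burnout mass m_f = stage dry + payload = 12,101.5 + 7,670 = 19,771.5 kg.
v_e = Isp · g₀ = 456 × 9.8 = 4468.8 m/s.
Δv = v_e · ln(166,900/19,771.5) = 4468.8 × ln(8.441) = 4468.8 × 2.1332 ≈ 9533 m/s.

Δv ≈ 9.53 km/s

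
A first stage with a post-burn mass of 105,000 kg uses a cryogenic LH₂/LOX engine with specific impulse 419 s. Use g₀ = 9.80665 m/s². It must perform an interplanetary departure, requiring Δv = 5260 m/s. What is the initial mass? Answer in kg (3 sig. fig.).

v_e = Isp · g₀ = 419 × 9.80665 = 4109.0 m/s.
Rocket equation: m₀/m_f = exp(Δv / v_e) = exp(5260 / 4109.0) = exp(1.2801) = 3.5971.
m₀ = m_f × 3.5971 = 105,000 × 3.5971 = 377,696 kg.

initial mass ≈ 378000 kg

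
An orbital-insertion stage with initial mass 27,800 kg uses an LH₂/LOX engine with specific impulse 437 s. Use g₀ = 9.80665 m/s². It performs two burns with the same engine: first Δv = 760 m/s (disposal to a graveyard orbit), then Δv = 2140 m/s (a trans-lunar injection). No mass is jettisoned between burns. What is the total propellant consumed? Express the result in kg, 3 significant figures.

total propellant consumed ≈ 13700 kg

v_e = Isp · g₀ = 437 × 9.80665 = 4285.5 m/s.
After the first burn: m = 27800 × exp(−760/4285.5) = 27800 × 0.83749 = 23,282.2 kg.
After the second burn: m = 23,282.2 × exp(−2140/4285.5) = 23,282.2 × 0.60692 = 14,130.4 kg.
Total propellant = m₀ − m_final = 27800 − 14,130.4 = 13,669.6 kg.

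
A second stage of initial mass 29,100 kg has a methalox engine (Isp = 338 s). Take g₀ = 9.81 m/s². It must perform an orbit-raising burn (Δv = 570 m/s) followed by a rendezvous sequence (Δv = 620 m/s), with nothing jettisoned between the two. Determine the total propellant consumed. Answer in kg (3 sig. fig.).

v_e = Isp · g₀ = 338 × 9.81 = 3315.8 m/s.
After the first burn: m = 29100 × exp(−570/3315.8) = 29100 × 0.84206 = 24,503.9 kg.
After the second burn: m = 24,503.9 × exp(−620/3315.8) = 24,503.9 × 0.82946 = 20,325 kg.
Total propellant = m₀ − m_final = 29100 − 20,325 = 8,775 kg.

total propellant consumed ≈ 8780 kg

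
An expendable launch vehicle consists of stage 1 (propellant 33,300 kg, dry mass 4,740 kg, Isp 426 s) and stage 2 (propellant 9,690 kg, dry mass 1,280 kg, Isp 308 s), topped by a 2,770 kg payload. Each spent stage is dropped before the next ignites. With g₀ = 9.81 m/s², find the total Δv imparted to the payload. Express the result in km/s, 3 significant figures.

Δv ≈ 8.00 km/s

Ignition mass of stage 1 = 33,300+4,740 + 9,690+1,280 + 2,770 = 51,780 kg.
Stage 1: m₀ = 51,780 kg, m_f = 51,780 − 33,300 = 18,480 kg; Δv = 426×9.81×ln(2.802) = 4179.1×1.0303 ≈ 4306 m/s.
Stage 2: m₀ = 13,740 kg, m_f = 13,740 − 9,690 = 4,050 kg; Δv = 308×9.81×ln(3.393) = 3021.5×1.2216 ≈ 3691 m/s.
Total Δv = 4306 + 3691 = 7997 m/s.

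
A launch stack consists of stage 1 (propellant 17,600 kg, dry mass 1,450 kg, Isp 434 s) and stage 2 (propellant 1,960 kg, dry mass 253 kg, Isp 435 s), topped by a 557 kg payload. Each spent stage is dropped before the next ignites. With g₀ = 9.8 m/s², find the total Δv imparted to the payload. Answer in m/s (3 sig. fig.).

Δv ≈ 12200 m/s

Ignition mass of stage 1 = 17,600+1,450 + 1,960+253 + 557 = 21,820 kg.
Stage 1: m₀ = 21,820 kg, m_f = 21,820 − 17,600 = 4,220 kg; Δv = 434×9.8×ln(5.171) = 4253.2×1.6430 ≈ 6988 m/s.
Stage 2: m₀ = 2,770 kg, m_f = 2,770 − 1,960 = 810 kg; Δv = 435×9.8×ln(3.42) = 4263.0×1.2296 ≈ 5242 m/s.
Total Δv = 6988 + 5242 = 12230 m/s.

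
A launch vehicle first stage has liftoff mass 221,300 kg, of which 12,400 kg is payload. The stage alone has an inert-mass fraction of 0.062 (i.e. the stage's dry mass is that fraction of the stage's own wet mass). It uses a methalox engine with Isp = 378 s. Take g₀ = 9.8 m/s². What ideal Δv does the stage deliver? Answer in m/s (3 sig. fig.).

Δv ≈ 8030 m/s

Stage wet mass = m₀ − payload = 221,300 − 12,400 = 208,900 kg.
Stage dry mass = ε × stage wet mass = 0.062 × 208,900 = 12,951.8 kg.
Burnout mass m_f = stage dry + payload = 12,951.8 + 12,400 = 25,351.8 kg.
v_e = Isp · g₀ = 378 × 9.8 = 3704.4 m/s.
Δv = v_e · ln(221,300/25,351.8) = 3704.4 × ln(8.729) = 3704.4 × 2.1667 ≈ 8026 m/s.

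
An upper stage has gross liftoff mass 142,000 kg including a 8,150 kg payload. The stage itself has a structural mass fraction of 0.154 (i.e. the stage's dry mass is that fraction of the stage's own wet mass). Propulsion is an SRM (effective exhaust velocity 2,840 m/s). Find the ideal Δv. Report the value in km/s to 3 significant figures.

Stage wet mass = m₀ − payload = 142,000 − 8,150 = 133,850 kg.
Stage dry mass = ε × stage wet mass = 0.154 × 133,850 = 20,612.9 kg.
Burnout mass m_f = stage dry + payload = 20,612.9 + 8,150 = 28,762.9 kg.
Using Δv = v_e ln(m₀/m_f): Δv = v_e · ln(142,000/28,762.9) = 2840.0 × ln(4.937) = 2840.0 × 1.5967 ≈ 4535 m/s.

Δv ≈ 4.53 km/s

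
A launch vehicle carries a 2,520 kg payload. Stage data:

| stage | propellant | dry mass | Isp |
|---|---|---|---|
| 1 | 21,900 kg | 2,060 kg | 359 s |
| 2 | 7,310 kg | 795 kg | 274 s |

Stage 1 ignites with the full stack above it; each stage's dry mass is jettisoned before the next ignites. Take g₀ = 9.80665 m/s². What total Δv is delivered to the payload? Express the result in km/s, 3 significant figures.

Δv ≈ 6.66 km/s

Ignition mass of stage 1 = 21,900+2,060 + 7,310+795 + 2,520 = 34,585 kg.
Stage 1: m₀ = 34,585 kg, m_f = 34,585 − 21,900 = 12,685 kg; Δv = 359×9.80665×ln(2.726) = 3520.6×1.0030 ≈ 3531 m/s.
Stage 2: m₀ = 10,625 kg, m_f = 10,625 − 7,310 = 3,315 kg; Δv = 274×9.80665×ln(3.205) = 2687.0×1.1648 ≈ 3130 m/s.
Total Δv = 3531 + 3130 = 6661 m/s.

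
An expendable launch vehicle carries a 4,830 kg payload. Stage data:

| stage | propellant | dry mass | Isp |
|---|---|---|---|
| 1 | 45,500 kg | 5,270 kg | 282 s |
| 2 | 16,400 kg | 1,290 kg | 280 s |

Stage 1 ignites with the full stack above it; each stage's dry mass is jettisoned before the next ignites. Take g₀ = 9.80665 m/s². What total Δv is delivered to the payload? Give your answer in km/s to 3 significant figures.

Δv ≈ 6.26 km/s

Ignition mass of stage 1 = 45,500+5,270 + 16,400+1,290 + 4,830 = 73,290 kg.
Stage 1: m₀ = 73,290 kg, m_f = 73,290 − 45,500 = 27,790 kg; Δv = 282×9.80665×ln(2.637) = 2765.5×0.9697 ≈ 2682 m/s.
Stage 2: m₀ = 22,520 kg, m_f = 22,520 − 16,400 = 6,120 kg; Δv = 280×9.80665×ln(3.68) = 2745.9×1.3028 ≈ 3577 m/s.
Total Δv = 2682 + 3577 = 6259 m/s.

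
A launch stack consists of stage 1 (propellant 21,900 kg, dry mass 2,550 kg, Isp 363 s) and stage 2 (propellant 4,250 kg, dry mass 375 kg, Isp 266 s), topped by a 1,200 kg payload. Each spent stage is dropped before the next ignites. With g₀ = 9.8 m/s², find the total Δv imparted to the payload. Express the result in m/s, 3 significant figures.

Δv ≈ 7980 m/s

Ignition mass of stage 1 = 21,900+2,550 + 4,250+375 + 1,200 = 30,275 kg.
Stage 1: m₀ = 30,275 kg, m_f = 30,275 − 21,900 = 8,375 kg; Δv = 363×9.8×ln(3.615) = 3557.4×1.2851 ≈ 4572 m/s.
Stage 2: m₀ = 5,825 kg, m_f = 5,825 − 4,250 = 1,575 kg; Δv = 266×9.8×ln(3.698) = 2606.8×1.3079 ≈ 3409 m/s.
Total Δv = 4572 + 3409 = 7981 m/s.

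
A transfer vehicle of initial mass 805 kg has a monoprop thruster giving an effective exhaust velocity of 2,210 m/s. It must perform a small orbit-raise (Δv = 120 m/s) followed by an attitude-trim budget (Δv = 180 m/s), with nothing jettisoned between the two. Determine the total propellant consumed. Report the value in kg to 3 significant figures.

total propellant consumed ≈ 102 kg

After the first burn: m = 805 × exp(−120/2210.0) = 805 × 0.94715 = 762.456 kg.
After the second burn: m = 762.456 × exp(−180/2210.0) = 762.456 × 0.92178 = 702.817 kg.
Total propellant = m₀ − m_final = 805 − 702.817 = 102.183 kg.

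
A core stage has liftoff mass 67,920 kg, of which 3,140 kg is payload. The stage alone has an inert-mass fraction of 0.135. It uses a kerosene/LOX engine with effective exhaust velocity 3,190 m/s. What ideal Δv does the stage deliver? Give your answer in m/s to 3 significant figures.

Stage wet mass = m₀ − payload = 67,920 − 3,140 = 64,780 kg.
Stage dry mass = ε × stage wet mass = 0.135 × 64,780 = 8,745.3 kg.
Burnout mass m_f = stage dry + payload = 8,745.3 + 3,140 = 11,885.3 kg.
Using Δv = v_e ln(m₀/m_f): Δv = v_e · ln(67,920/11,885.3) = 3190.0 × ln(5.715) = 3190.0 × 1.7430 ≈ 5560 m/s.

Δv ≈ 5560 m/s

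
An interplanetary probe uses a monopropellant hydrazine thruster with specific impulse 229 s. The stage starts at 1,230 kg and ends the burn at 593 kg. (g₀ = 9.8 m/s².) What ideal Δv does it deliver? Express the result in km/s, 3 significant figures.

v_e = Isp · g₀ = 229 × 9.8 = 2244.2 m/s.
From the ideal rocket equation, Δv = v_e · ln(m₀/m_f) = 2244.2 × ln(2.074) = 2244.2 × 0.7296 ≈ 1637.3 m/s.

Δv ≈ 1.64 km/s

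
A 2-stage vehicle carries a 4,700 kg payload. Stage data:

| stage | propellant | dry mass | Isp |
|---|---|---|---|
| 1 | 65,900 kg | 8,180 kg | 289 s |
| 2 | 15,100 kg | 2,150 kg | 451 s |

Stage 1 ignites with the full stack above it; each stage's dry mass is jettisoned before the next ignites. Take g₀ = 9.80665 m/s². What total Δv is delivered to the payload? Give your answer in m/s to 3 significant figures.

Ignition mass of stage 1 = 65,900+8,180 + 15,100+2,150 + 4,700 = 96,030 kg.
Stage 1: m₀ = 96,030 kg, m_f = 96,030 − 65,900 = 30,130 kg; Δv = 289×9.80665×ln(3.187) = 2834.1×1.1591 ≈ 3285 m/s.
Stage 2: m₀ = 21,950 kg, m_f = 21,950 − 15,100 = 6,850 kg; Δv = 451×9.80665×ln(3.204) = 4422.8×1.1645 ≈ 5150 m/s.
Total Δv = 3285 + 5150 = 8435 m/s.

Δv ≈ 8440 m/s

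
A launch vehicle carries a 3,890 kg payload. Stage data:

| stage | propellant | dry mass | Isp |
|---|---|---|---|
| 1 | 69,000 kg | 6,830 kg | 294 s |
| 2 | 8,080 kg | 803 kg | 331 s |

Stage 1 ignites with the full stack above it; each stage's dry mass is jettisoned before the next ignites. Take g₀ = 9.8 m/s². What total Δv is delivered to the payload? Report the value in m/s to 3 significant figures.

Δv ≈ 7590 m/s

Ignition mass of stage 1 = 69,000+6,830 + 8,080+803 + 3,890 = 88,603 kg.
Stage 1: m₀ = 88,603 kg, m_f = 88,603 − 69,000 = 19,603 kg; Δv = 294×9.8×ln(4.52) = 2881.2×1.5085 ≈ 4346 m/s.
Stage 2: m₀ = 12,773 kg, m_f = 12,773 − 8,080 = 4,693 kg; Δv = 331×9.8×ln(2.722) = 3243.8×1.0013 ≈ 3248 m/s.
Total Δv = 4346 + 3248 = 7594 m/s.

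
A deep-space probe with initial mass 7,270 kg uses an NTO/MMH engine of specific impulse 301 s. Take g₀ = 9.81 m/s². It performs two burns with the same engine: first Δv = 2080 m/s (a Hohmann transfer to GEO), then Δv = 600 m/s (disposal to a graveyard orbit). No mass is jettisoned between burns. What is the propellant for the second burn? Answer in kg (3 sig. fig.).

propellant for the second burn ≈ 661 kg

v_e = Isp · g₀ = 301 × 9.81 = 2952.8 m/s.
After the first burn: m = 7270 × exp(−2080/2952.8) = 7270 × 0.49440 = 3,594.29 kg.
After the second burn: m = 3,594.29 × exp(−600/2952.8) = 3,594.29 × 0.81612 = 2,933.37 kg.
Second-burn propellant = 3,594.29 − 2,933.37 = 660.92 kg.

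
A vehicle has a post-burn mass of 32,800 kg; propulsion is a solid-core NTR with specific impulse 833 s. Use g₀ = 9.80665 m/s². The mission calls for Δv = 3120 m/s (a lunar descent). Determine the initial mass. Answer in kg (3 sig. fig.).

initial mass ≈ 48100 kg

v_e = Isp · g₀ = 833 × 9.80665 = 8168.9 m/s.
m₀/m_f = exp(Δv / v_e) = exp(3120 / 8168.9) = exp(0.3819) = 1.4651.
m₀ = m_f × 1.4651 = 32,800 × 1.4651 = 48,055.3 kg.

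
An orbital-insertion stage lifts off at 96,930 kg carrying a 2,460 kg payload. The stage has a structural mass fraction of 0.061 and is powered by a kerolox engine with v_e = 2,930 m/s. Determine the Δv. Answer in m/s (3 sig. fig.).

Δv ≈ 7230 m/s

Stage wet mass = m₀ − payload = 96,930 − 2,460 = 94,470 kg.
Stage dry mass = ε × stage wet mass = 0.061 × 94,470 = 5,762.67 kg.
Burnout mass m_f = stage dry + payload = 5,762.67 + 2,460 = 8,222.67 kg.
Δv = v_e · ln(96,930/8,222.67) = 2930.0 × ln(11.79) = 2930.0 × 2.4671 ≈ 7229 m/s.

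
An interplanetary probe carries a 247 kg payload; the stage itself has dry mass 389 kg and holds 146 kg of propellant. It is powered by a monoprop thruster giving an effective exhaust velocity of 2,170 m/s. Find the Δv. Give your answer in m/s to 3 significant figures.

m₀ = payload + dry + propellant = 247 + 389 + 146 = 782 kg.
m_f = payload + dry = 247 + 389 = 636 kg.
From the ideal rocket equation, Δv = v_e · ln(m₀/m_f) = 2170.0 × ln(1.23) = 2170.0 × 0.2067 ≈ 448.4 m/s.

Δv ≈ 448 m/s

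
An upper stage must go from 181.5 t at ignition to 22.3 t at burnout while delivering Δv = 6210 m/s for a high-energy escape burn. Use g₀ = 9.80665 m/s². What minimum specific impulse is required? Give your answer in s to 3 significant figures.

ln(m₀/m_f) = ln(181500/22300) = ln(8.139) = 2.0967.
v_e = Δv / ln(m₀/m_f) = 6210 / 2.0967 = 2961.8 m/s.
Isp = v_e / g₀ = 2961.8 / 9.80665 = 302.0 s.

Isp ≈ 302 s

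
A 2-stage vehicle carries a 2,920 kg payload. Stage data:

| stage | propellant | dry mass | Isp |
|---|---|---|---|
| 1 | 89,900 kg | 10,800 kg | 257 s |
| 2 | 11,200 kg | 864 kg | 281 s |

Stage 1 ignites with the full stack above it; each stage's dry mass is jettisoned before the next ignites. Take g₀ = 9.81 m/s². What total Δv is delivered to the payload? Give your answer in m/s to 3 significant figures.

Ignition mass of stage 1 = 89,900+10,800 + 11,200+864 + 2,920 = 115,684 kg.
Stage 1: m₀ = 115,684 kg, m_f = 115,684 − 89,900 = 25,784 kg; Δv = 257×9.81×ln(4.487) = 2521.2×1.5011 ≈ 3785 m/s.
Stage 2: m₀ = 14,984 kg, m_f = 14,984 − 11,200 = 3,784 kg; Δv = 281×9.81×ln(3.96) = 2756.6×1.3762 ≈ 3794 m/s.
Total Δv = 3785 + 3794 = 7579 m/s.

Δv ≈ 7580 m/s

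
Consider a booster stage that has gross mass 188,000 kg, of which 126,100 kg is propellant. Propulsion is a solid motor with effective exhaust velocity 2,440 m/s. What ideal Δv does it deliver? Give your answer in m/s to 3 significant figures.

m_f = m₀ − m_prop = 188,000 − 126,100 = 61,900 kg.
Δv = v_e · ln(m₀/m_f) = 2440.0 × ln(3.037) = 2440.0 × 1.1109 ≈ 2710.6 m/s.

Δv ≈ 2710 m/s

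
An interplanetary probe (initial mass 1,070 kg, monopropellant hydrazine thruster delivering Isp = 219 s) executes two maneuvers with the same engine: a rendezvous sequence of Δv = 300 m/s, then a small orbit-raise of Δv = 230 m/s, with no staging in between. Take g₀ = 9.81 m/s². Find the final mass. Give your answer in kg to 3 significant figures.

v_e = Isp · g₀ = 219 × 9.81 = 2148.4 m/s.
After the first burn: m = 1070 × exp(−300/2148.4) = 1070 × 0.86967 = 930.547 kg.
After the second burn: m = 930.547 × exp(−230/2148.4) = 930.547 × 0.89847 = 836.069 kg.

final mass ≈ 836 kg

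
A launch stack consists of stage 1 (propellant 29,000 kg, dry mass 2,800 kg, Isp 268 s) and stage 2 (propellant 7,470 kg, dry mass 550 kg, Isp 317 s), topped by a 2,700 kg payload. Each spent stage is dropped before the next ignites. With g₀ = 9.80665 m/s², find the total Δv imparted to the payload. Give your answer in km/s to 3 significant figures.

Δv ≈ 6.72 km/s

Ignition mass of stage 1 = 29,000+2,800 + 7,470+550 + 2,700 = 42,520 kg.
Stage 1: m₀ = 42,520 kg, m_f = 42,520 − 29,000 = 13,520 kg; Δv = 268×9.80665×ln(3.145) = 2628.2×1.1458 ≈ 3011 m/s.
Stage 2: m₀ = 10,720 kg, m_f = 10,720 − 7,470 = 3,250 kg; Δv = 317×9.80665×ln(3.298) = 3108.7×1.1935 ≈ 3710 m/s.
Total Δv = 3011 + 3710 = 6721 m/s.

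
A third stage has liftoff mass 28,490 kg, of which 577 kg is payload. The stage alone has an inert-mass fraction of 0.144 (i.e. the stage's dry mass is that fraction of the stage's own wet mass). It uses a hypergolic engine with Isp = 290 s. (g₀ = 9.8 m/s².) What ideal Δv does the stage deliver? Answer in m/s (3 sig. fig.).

Δv ≈ 5180 m/s

Stage wet mass = m₀ − payload = 28,490 − 577 = 27,913 kg.
Stage dry mass = ε × stage wet mass = 0.144 × 27,913 = 4,019.47 kg.
Burnout mass m_f = stage dry + payload = 4,019.47 + 577 = 4,596.47 kg.
v_e = Isp · g₀ = 290 × 9.8 = 2842.0 m/s.
Δv = v_e · ln(28,490/4,596.47) = 2842.0 × ln(6.198) = 2842.0 × 1.8243 ≈ 5185 m/s.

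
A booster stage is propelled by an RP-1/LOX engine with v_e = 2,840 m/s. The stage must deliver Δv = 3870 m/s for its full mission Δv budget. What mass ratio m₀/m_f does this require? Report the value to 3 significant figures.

mass ratio ≈ 3.91

m₀/m_f = exp(Δv / v_e) = exp(3870 / 2840.0) = exp(1.3627) = 3.9066.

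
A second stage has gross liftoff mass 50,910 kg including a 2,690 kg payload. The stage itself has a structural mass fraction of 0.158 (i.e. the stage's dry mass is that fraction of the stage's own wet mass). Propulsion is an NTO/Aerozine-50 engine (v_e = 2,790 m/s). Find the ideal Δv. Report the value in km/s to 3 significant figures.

Stage wet mass = m₀ − payload = 50,910 − 2,690 = 48,220 kg.
Stage dry mass = ε × stage wet mass = 0.158 × 48,220 = 7,618.76 kg.
Burnout mass m_f = stage dry + payload = 7,618.76 + 2,690 = 10,308.76 kg.
Δv = v_e · ln(50,910/10,308.76) = 2790.0 × ln(4.939) = 2790.0 × 1.5971 ≈ 4456 m/s.

Δv ≈ 4.46 km/s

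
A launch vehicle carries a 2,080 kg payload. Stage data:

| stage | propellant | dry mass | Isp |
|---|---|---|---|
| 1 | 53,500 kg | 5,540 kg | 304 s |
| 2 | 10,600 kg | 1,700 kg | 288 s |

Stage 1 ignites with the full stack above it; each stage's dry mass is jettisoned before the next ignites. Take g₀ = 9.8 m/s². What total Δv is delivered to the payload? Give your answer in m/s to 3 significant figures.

Δv ≈ 7660 m/s

Ignition mass of stage 1 = 53,500+5,540 + 10,600+1,700 + 2,080 = 73,420 kg.
Stage 1: m₀ = 73,420 kg, m_f = 73,420 − 53,500 = 19,920 kg; Δv = 304×9.8×ln(3.686) = 2979.2×1.3045 ≈ 3886 m/s.
Stage 2: m₀ = 14,380 kg, m_f = 14,380 − 10,600 = 3,780 kg; Δv = 288×9.8×ln(3.804) = 2822.4×1.3361 ≈ 3771 m/s.
Total Δv = 3886 + 3771 = 7657 m/s.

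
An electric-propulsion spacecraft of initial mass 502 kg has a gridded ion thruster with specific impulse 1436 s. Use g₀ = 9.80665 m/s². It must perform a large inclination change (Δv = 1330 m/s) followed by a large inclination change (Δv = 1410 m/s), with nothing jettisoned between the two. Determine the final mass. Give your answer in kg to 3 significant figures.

v_e = Isp · g₀ = 1436 × 9.80665 = 14082.3 m/s.
After the first burn: m = 502 × exp(−1330/14082.3) = 502 × 0.90988 = 456.76 kg.
After the second burn: m = 456.76 × exp(−1410/14082.3) = 456.76 × 0.90472 = 413.24 kg.

final mass ≈ 413 kg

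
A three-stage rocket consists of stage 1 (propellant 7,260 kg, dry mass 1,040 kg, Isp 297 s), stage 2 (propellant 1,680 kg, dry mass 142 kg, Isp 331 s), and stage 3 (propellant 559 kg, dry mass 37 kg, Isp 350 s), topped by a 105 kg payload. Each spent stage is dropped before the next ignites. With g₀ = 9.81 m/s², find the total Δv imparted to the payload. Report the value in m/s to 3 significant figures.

Δv ≈ 12300 m/s

Ignition mass of stage 1 = 7,260+1,040 + 1,680+142 + 559+37 + 105 = 10,823 kg.
Stage 1: m₀ = 10,823 kg, m_f = 10,823 − 7,260 = 3,563 kg; Δv = 297×9.81×ln(3.038) = 2913.6×1.1111 ≈ 3237 m/s.
Stage 2: m₀ = 2,523 kg, m_f = 2,523 − 1,680 = 843 kg; Δv = 331×9.81×ln(2.993) = 3247.1×1.0962 ≈ 3560 m/s.
Stage 3: m₀ = 701 kg, m_f = 701 − 559 = 142 kg; Δv = 350×9.81×ln(4.937) = 3433.5×1.5967 ≈ 5482 m/s.
Total Δv = 3237 + 3560 + 5482 = 12279 m/s.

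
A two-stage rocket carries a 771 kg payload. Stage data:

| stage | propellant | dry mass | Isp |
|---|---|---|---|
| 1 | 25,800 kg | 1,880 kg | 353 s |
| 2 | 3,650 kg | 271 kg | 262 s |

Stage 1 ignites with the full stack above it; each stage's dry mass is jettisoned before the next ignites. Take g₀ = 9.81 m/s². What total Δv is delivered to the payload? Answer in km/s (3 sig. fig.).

Ignition mass of stage 1 = 25,800+1,880 + 3,650+271 + 771 = 32,372 kg.
Stage 1: m₀ = 32,372 kg, m_f = 32,372 − 25,800 = 6,572 kg; Δv = 353×9.81×ln(4.926) = 3462.9×1.5945 ≈ 5522 m/s.
Stage 2: m₀ = 4,692 kg, m_f = 4,692 − 3,650 = 1,042 kg; Δv = 262×9.81×ln(4.503) = 2570.2×1.5047 ≈ 3867 m/s.
Total Δv = 5522 + 3867 = 9389 m/s.

Δv ≈ 9.39 km/s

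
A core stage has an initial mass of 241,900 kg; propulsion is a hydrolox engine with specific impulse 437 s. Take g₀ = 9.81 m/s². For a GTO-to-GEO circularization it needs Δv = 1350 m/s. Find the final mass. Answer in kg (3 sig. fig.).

final mass ≈ 177000 kg

v_e = Isp · g₀ = 437 × 9.81 = 4287.0 m/s.
Using Δv = v_e ln(m₀/m_f): m₀/m_f = exp(Δv / v_e) = exp(1350 / 4287.0) = exp(0.3149) = 1.3701.
m_f = m₀ / 1.3701 = 241,900 / 1.3701 = 176,556 kg.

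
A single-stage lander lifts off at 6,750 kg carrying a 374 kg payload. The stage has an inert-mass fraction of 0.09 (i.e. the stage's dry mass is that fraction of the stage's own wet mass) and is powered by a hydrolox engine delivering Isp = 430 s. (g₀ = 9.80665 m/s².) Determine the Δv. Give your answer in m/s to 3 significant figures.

Stage wet mass = m₀ − payload = 6,750 − 374 = 6,376 kg.
Stage dry mass = ε × stage wet mass = 0.09 × 6,376 = 573.84 kg.
Burnout mass m_f = stage dry + payload = 573.84 + 374 = 947.84 kg.
v_e = Isp · g₀ = 430 × 9.80665 = 4216.9 m/s.
By the Tsiolkovsky rocket equation, Δv = v_e · ln(6,750/947.84) = 4216.9 × ln(7.121) = 4216.9 × 1.9631 ≈ 8278 m/s.

Δv ≈ 8280 m/s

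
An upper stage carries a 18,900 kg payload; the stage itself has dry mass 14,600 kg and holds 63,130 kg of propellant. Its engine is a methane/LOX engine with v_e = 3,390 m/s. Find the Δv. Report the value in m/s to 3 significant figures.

Δv ≈ 3590 m/s

m₀ = payload + dry + propellant = 18,900 + 14,600 + 63,130 = 96,630 kg.
m_f = payload + dry = 18,900 + 14,600 = 33,500 kg.
Δv = v_e · ln(m₀/m_f) = 3390.0 × ln(2.884) = 3390.0 × 1.0593 ≈ 3591.2 m/s.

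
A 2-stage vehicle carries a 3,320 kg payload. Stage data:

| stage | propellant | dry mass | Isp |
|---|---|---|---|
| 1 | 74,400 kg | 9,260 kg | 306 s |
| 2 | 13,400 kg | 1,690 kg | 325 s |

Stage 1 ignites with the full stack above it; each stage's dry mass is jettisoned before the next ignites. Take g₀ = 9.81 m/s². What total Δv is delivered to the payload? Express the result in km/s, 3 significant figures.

Δv ≈ 8.07 km/s

Ignition mass of stage 1 = 74,400+9,260 + 13,400+1,690 + 3,320 = 102,070 kg.
Stage 1: m₀ = 102,070 kg, m_f = 102,070 − 74,400 = 27,670 kg; Δv = 306×9.81×ln(3.689) = 3001.9×1.3053 ≈ 3918 m/s.
Stage 2: m₀ = 18,410 kg, m_f = 18,410 − 13,400 = 5,010 kg; Δv = 325×9.81×ln(3.675) = 3188.2×1.3015 ≈ 4149 m/s.
Total Δv = 3918 + 4149 = 8067 m/s.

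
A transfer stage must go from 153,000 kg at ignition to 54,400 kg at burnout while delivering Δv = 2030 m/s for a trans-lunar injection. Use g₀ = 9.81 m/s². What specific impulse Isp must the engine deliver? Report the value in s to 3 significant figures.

Isp ≈ 200 s

ln(m₀/m_f) = ln(153000/54400) = ln(2.812) = 1.0341.
Using Δv = v_e ln(m₀/m_f): v_e = Δv / ln(m₀/m_f) = 2030 / 1.0341 = 1963.1 m/s.
Isp = v_e / g₀ = 1963.1 / 9.81 = 200.1 s.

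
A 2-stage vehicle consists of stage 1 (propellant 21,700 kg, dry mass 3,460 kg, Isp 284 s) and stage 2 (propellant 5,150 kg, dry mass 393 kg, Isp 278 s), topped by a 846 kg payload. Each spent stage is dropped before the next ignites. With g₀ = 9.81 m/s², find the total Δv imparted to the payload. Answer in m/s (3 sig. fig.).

Ignition mass of stage 1 = 21,700+3,460 + 5,150+393 + 846 = 31,549 kg.
Stage 1: m₀ = 31,549 kg, m_f = 31,549 − 21,700 = 9,849 kg; Δv = 284×9.81×ln(3.203) = 2786.0×1.1642 ≈ 3243 m/s.
Stage 2: m₀ = 6,389 kg, m_f = 6,389 − 5,150 = 1,239 kg; Δv = 278×9.81×ln(5.157) = 2727.2×1.6403 ≈ 4473 m/s.
Total Δv = 3243 + 4473 = 7716 m/s.

Δv ≈ 7720 m/s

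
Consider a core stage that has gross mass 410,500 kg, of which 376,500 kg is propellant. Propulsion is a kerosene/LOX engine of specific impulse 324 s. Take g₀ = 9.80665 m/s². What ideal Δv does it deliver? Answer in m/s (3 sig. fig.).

v_e = Isp · g₀ = 324 × 9.80665 = 3177.4 m/s.
m_f = m₀ − m_prop = 410,500 − 376,500 = 34,000 kg.
Δv = v_e · ln(m₀/m_f) = 3177.4 × ln(12.07) = 3177.4 × 2.4910 ≈ 7914.8 m/s.

Δv ≈ 7910 m/s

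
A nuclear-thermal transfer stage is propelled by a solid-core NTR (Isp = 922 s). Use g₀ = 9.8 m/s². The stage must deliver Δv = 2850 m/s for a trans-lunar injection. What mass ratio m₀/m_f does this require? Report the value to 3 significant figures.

v_e = Isp · g₀ = 922 × 9.8 = 9035.6 m/s.
m₀/m_f = exp(Δv / v_e) = exp(2850 / 9035.6) = exp(0.3154) = 1.3708.

mass ratio ≈ 1.37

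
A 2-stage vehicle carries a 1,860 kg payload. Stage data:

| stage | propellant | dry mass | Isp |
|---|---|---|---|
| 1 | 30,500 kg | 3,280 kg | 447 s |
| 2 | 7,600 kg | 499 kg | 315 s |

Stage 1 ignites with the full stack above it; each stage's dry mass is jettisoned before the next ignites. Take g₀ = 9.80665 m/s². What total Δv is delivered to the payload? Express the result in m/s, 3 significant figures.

Δv ≈ 9690 m/s

Ignition mass of stage 1 = 30,500+3,280 + 7,600+499 + 1,860 = 43,739 kg.
Stage 1: m₀ = 43,739 kg, m_f = 43,739 − 30,500 = 13,239 kg; Δv = 447×9.80665×ln(3.304) = 4383.6×1.1951 ≈ 5239 m/s.
Stage 2: m₀ = 9,959 kg, m_f = 9,959 − 7,600 = 2,359 kg; Δv = 315×9.80665×ln(4.222) = 3089.1×1.4402 ≈ 4449 m/s.
Total Δv = 5239 + 4449 = 9688 m/s.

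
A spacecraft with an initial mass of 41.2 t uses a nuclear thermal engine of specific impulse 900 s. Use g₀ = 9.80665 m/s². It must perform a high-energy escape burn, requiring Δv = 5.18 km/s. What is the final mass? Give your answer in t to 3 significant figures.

final mass ≈ 22.9 t

v_e = Isp · g₀ = 900 × 9.80665 = 8826.0 m/s.
m₀/m_f = exp(Δv / v_e) = exp(5180 / 8826.0) = exp(0.5869) = 1.7984.
m_f = m₀ / 1.7984 = 41.2 / 1.7984 = 22.9093 t.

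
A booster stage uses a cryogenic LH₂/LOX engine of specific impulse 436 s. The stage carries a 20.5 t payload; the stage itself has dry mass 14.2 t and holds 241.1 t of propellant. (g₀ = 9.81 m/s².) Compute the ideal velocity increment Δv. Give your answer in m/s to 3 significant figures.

v_e = Isp · g₀ = 436 × 9.81 = 4277.2 m/s.
m₀ = payload + dry + propellant = 20.5 + 14.2 + 241.1 = 275.8 t.
m_f = payload + dry = 20.5 + 14.2 = 34.7 t.
Δv = v_e · ln(m₀/m_f) = 4277.2 × ln(7.948) = 4277.2 × 2.0729 ≈ 8866.3 m/s.

Δv ≈ 8870 m/s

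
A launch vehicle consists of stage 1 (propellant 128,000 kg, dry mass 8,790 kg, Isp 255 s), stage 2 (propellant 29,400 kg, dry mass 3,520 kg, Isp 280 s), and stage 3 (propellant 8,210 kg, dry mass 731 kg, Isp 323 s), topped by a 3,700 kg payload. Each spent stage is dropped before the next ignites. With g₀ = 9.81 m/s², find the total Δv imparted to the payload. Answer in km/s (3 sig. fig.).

Ignition mass of stage 1 = 128,000+8,790 + 29,400+3,520 + 8,210+731 + 3,700 = 182,351 kg.
Stage 1: m₀ = 182,351 kg, m_f = 182,351 − 128,000 = 54,351 kg; Δv = 255×9.81×ln(3.355) = 2501.6×1.2105 ≈ 3028 m/s.
Stage 2: m₀ = 45,561 kg, m_f = 45,561 − 29,400 = 16,161 kg; Δv = 280×9.81×ln(2.819) = 2746.8×1.0365 ≈ 2847 m/s.
Stage 3: m₀ = 12,641 kg, m_f = 12,641 − 8,210 = 4,431 kg; Δv = 323×9.81×ln(2.853) = 3168.6×1.0483 ≈ 3322 m/s.
Total Δv = 3028 + 2847 + 3322 = 9197 m/s.

Δv ≈ 9.20 km/s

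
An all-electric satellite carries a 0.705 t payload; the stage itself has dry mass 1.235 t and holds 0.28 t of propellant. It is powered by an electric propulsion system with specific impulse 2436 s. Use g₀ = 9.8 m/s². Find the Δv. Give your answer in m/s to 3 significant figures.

Δv ≈ 3220 m/s

v_e = Isp · g₀ = 2436 × 9.8 = 23872.8 m/s.
m₀ = payload + dry + propellant = 0.705 + 1.235 + 0.28 = 2.22 t.
m_f = payload + dry = 0.705 + 1.235 = 1.94 t.
Rocket equation: Δv = v_e · ln(m₀/m_f) = 23872.8 × ln(1.144) = 23872.8 × 0.1348 ≈ 3218.5 m/s.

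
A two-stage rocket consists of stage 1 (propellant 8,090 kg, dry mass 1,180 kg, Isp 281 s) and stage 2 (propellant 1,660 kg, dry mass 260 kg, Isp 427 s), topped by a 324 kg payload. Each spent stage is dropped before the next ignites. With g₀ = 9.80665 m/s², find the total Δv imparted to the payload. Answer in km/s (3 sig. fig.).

Ignition mass of stage 1 = 8,090+1,180 + 1,660+260 + 324 = 11,514 kg.
Stage 1: m₀ = 11,514 kg, m_f = 11,514 − 8,090 = 3,424 kg; Δv = 281×9.80665×ln(3.363) = 2755.7×1.2128 ≈ 3342 m/s.
Stage 2: m₀ = 2,244 kg, m_f = 2,244 − 1,660 = 584 kg; Δv = 427×9.80665×ln(3.842) = 4187.4×1.3461 ≈ 5637 m/s.
Total Δv = 3342 + 5637 = 8979 m/s.

Δv ≈ 8.98 km/s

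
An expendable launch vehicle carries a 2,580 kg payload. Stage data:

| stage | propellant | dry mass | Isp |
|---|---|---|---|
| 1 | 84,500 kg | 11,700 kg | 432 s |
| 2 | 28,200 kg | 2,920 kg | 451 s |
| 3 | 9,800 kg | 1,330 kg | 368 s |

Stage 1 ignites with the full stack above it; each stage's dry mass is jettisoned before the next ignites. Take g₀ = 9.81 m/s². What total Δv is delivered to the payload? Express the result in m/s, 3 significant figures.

Ignition mass of stage 1 = 84,500+11,700 + 28,200+2,920 + 9,800+1,330 + 2,580 = 141,030 kg.
Stage 1: m₀ = 141,030 kg, m_f = 141,030 − 84,500 = 56,530 kg; Δv = 432×9.81×ln(2.495) = 4237.9×0.9142 ≈ 3874 m/s.
Stage 2: m₀ = 44,830 kg, m_f = 44,830 − 28,200 = 16,630 kg; Δv = 451×9.81×ln(2.696) = 4424.3×0.9917 ≈ 4387 m/s.
Stage 3: m₀ = 13,710 kg, m_f = 13,710 − 9,800 = 3,910 kg; Δv = 368×9.81×ln(3.506) = 3610.1×1.2546 ≈ 4529 m/s.
Total Δv = 3874 + 4387 + 4529 = 12790 m/s.

Δv ≈ 12800 m/s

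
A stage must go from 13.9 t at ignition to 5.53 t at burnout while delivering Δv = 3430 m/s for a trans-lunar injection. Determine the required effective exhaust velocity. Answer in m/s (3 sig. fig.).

ln(m₀/m_f) = ln(13900/5530) = ln(2.514) = 0.9217.
By the Tsiolkovsky rocket equation, v_e = Δv / ln(m₀/m_f) = 3430 / 0.9217 = 3721.4 m/s.

v_e ≈ 3720 m/s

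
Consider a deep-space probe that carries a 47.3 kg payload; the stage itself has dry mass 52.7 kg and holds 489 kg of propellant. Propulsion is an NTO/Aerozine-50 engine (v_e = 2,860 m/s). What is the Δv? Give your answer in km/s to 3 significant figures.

m₀ = payload + dry + propellant = 47.3 + 52.7 + 489 = 589 kg.
m_f = payload + dry = 47.3 + 52.7 = 100 kg.
By the Tsiolkovsky rocket equation, Δv = v_e · ln(m₀/m_f) = 2860.0 × ln(5.89) = 2860.0 × 1.7733 ≈ 5071.5 m/s.

Δv ≈ 5.07 km/s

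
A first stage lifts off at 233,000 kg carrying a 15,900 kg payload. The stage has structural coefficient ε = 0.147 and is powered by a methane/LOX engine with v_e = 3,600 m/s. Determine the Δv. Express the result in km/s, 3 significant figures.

Δv ≈ 5.70 km/s

Stage wet mass = m₀ − payload = 233,000 − 15,900 = 217,100 kg.
Stage dry mass = ε × stage wet mass = 0.147 × 217,100 = 31,913.7 kg.
Burnout mass m_f = stage dry + payload = 31,913.7 + 15,900 = 47,813.7 kg.
By the Tsiolkovsky rocket equation, Δv = v_e · ln(233,000/47,813.7) = 3600.0 × ln(4.873) = 3600.0 × 1.5837 ≈ 5701 m/s.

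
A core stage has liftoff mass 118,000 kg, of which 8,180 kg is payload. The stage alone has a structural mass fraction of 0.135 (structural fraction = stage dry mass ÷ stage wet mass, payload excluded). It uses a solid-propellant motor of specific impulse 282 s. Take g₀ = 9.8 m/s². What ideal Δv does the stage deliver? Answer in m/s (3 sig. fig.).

Δv ≈ 4520 m/s

Stage wet mass = m₀ − payload = 118,000 − 8,180 = 109,820 kg.
Stage dry mass = ε × stage wet mass = 0.135 × 109,820 = 14,825.7 kg.
Burnout mass m_f = stage dry + payload = 14,825.7 + 8,180 = 23,005.7 kg.
v_e = Isp · g₀ = 282 × 9.8 = 2763.6 m/s.
Δv = v_e · ln(118,000/23,005.7) = 2763.6 × ln(5.129) = 2763.6 × 1.6349 ≈ 4518 m/s.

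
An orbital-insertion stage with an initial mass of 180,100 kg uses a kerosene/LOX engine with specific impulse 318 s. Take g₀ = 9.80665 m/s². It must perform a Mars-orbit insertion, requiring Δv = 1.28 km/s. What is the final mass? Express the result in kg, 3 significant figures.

v_e = Isp · g₀ = 318 × 9.80665 = 3118.5 m/s.
m₀/m_f = exp(Δv / v_e) = exp(1280 / 3118.5) = exp(0.4105) = 1.5075.
m_f = m₀ / 1.5075 = 180,100 / 1.5075 = 119,469 kg.

final mass ≈ 119000 kg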